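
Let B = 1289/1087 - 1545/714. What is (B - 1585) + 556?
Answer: -266461497/258706 ≈ -1030.0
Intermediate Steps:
B = -253023/258706 (B = 1289*(1/1087) - 1545*1/714 = 1289/1087 - 515/238 = -253023/258706 ≈ -0.97803)
(B - 1585) + 556 = (-253023/258706 - 1585) + 556 = -410302033/258706 + 556 = -266461497/258706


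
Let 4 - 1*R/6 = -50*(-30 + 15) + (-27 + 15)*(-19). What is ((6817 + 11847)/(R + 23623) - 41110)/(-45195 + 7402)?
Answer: 730876026/671921747 ≈ 1.0877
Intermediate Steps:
R = -5844 (R = 24 - 6*(-50*(-30 + 15) + (-27 + 15)*(-19)) = 24 - 6*(-50*(-15) - 12*(-19)) = 24 - 6*(750 + 228) = 24 - 6*978 = 24 - 5868 = -5844)
((6817 + 11847)/(R + 23623) - 41110)/(-45195 + 7402) = ((6817 + 11847)/(-5844 + 23623) - 41110)/(-45195 + 7402) = (18664/17779 - 41110)/(-37793) = (18664*(1/17779) - 41110)*(-1/37793) = (18664/17779 - 41110)*(-1/37793) = -730876026/17779*(-1/37793) = 730876026/671921747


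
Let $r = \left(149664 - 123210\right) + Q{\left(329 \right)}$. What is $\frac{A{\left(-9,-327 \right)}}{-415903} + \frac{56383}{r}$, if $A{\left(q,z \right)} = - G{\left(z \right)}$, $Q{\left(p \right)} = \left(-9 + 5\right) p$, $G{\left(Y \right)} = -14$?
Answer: $\frac{23449506917}{10454969614} \approx 2.2429$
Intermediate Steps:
$Q{\left(p \right)} = - 4 p$
$A{\left(q,z \right)} = 14$ ($A{\left(q,z \right)} = \left(-1\right) \left(-14\right) = 14$)
$r = 25138$ ($r = \left(149664 - 123210\right) - 1316 = 26454 - 1316 = 25138$)
$\frac{A{\left(-9,-327 \right)}}{-415903} + \frac{56383}{r} = \frac{14}{-415903} + \frac{56383}{25138} = 14 \left(- \frac{1}{415903}\right) + 56383 \cdot \frac{1}{25138} = - \frac{14}{415903} + \frac{56383}{25138} = \frac{23449506917}{10454969614}$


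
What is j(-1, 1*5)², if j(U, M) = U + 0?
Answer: 1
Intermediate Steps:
j(U, M) = U
j(-1, 1*5)² = (-1)² = 1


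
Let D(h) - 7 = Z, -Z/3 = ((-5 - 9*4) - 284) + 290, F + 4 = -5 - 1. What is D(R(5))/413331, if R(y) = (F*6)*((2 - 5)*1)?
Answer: 112/413331 ≈ 0.00027097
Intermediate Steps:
F = -10 (F = -4 + (-5 - 1) = -4 - 6 = -10)
R(y) = 180 (R(y) = (-10*6)*((2 - 5)*1) = -(-180) = -60*(-3) = 180)
Z = 105 (Z = -3*(((-5 - 9*4) - 284) + 290) = -3*(((-5 - 36) - 284) + 290) = -3*((-41 - 284) + 290) = -3*(-325 + 290) = -3*(-35) = 105)
D(h) = 112 (D(h) = 7 + 105 = 112)
D(R(5))/413331 = 112/413331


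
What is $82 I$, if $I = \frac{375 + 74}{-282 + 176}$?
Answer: $- \frac{18409}{53} \approx -347.34$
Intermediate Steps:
$I = - \frac{449}{106}$ ($I = \frac{449}{-106} = 449 \left(- \frac{1}{106}\right) = - \frac{449}{106} \approx -4.2358$)
$82 I = 82 \left(- \frac{449}{106}\right) = - \frac{18409}{53}$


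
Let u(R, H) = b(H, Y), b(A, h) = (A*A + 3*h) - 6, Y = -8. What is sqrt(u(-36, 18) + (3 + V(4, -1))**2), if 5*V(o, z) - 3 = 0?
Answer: sqrt(7674)/5 ≈ 17.520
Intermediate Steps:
V(o, z) = 3/5 (V(o, z) = 3/5 + (1/5)*0 = 3/5 + 0 = 3/5)
b(A, h) = -6 + A**2 + 3*h (b(A, h) = (A**2 + 3*h) - 6 = -6 + A**2 + 3*h)
u(R, H) = -30 + H**2 (u(R, H) = -6 + H**2 + 3*(-8) = -6 + H**2 - 24 = -30 + H**2)
sqrt(u(-36, 18) + (3 + V(4, -1))**2) = sqrt((-30 + 18**2) + (3 + 3/5)**2) = sqrt((-30 + 324) + (18/5)**2) = sqrt(294 + 324/25) = sqrt(7674/25) = sqrt(7674)/5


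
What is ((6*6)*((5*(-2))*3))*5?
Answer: -5400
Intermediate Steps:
((6*6)*((5*(-2))*3))*5 = (36*(-10*3))*5 = (36*(-30))*5 = -1080*5 = -5400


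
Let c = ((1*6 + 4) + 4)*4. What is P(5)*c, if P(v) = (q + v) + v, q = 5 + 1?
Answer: 896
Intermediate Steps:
c = 56 (c = ((6 + 4) + 4)*4 = (10 + 4)*4 = 14*4 = 56)
q = 6
P(v) = 6 + 2*v (P(v) = (6 + v) + v = 6 + 2*v)
P(5)*c = (6 + 2*5)*56 = (6 + 10)*56 = 16*56 = 896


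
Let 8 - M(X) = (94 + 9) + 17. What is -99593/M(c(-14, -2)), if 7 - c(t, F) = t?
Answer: 99593/112 ≈ 889.22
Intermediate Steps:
c(t, F) = 7 - t
M(X) = -112 (M(X) = 8 - ((94 + 9) + 17) = 8 - (103 + 17) = 8 - 1*120 = 8 - 120 = -112)
-99593/M(c(-14, -2)) = -99593/(-112) = -99593*(-1/112) = 99593/112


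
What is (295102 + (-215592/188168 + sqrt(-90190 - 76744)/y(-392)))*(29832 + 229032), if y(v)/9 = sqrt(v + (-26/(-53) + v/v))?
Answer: 1796792417848752/23521 + 86288*sqrt(183116748894)/62091 ≈ 7.6392e+10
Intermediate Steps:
y(v) = 9*sqrt(79/53 + v) (y(v) = 9*sqrt(v + (-26/(-53) + v/v)) = 9*sqrt(v + (-26*(-1/53) + 1)) = 9*sqrt(v + (26/53 + 1)) = 9*sqrt(v + 79/53) = 9*sqrt(79/53 + v))
(295102 + (-215592/188168 + sqrt(-90190 - 76744)/y(-392)))*(29832 + 229032) = (295102 + (-215592/188168 + sqrt(-90190 - 76744)/((9*sqrt(4187 + 2809*(-392))/53))))*(29832 + 229032) = (295102 + (-215592*1/188168 + sqrt(-166934)/((9*sqrt(4187 - 1101128)/53))))*258864 = (295102 + (-26949/23521 + (I*sqrt(166934))/((9*sqrt(-1096941)/53))))*258864 = (295102 + (-26949/23521 + (I*sqrt(166934))/((9*(I*sqrt(1096941))/53))))*258864 = (295102 + (-26949/23521 + (I*sqrt(166934))/((9*I*sqrt(1096941)/53))))*258864 = (295102 + (-26949/23521 + (I*sqrt(166934))*(-I*sqrt(1096941)/186273)))*258864 = (295102 + (-26949/23521 + sqrt(183116748894)/186273))*258864 = (6941067193/23521 + sqrt(183116748894)/186273)*258864 = 1796792417848752/23521 + 86288*sqrt(183116748894)/62091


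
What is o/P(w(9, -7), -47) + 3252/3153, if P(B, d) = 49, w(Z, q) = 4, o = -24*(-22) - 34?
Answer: 572310/51499 ≈ 11.113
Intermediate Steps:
o = 494 (o = 528 - 34 = 494)
o/P(w(9, -7), -47) + 3252/3153 = 494/49 + 3252/3153 = 494*(1/49) + 3252*(1/3153) = 494/49 + 1084/1051 = 572310/51499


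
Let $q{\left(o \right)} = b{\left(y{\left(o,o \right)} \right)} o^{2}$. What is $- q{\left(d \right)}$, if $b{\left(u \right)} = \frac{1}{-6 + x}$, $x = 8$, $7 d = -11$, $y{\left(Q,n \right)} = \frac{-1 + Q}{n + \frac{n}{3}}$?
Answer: $- \frac{121}{98} \approx -1.2347$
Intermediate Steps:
$y{\left(Q,n \right)} = \frac{3 \left(-1 + Q\right)}{4 n}$ ($y{\left(Q,n \right)} = \frac{-1 + Q}{n + n \frac{1}{3}} = \frac{-1 + Q}{n + \frac{n}{3}} = \frac{-1 + Q}{\frac{4}{3} n} = \left(-1 + Q\right) \frac{3}{4 n} = \frac{3 \left(-1 + Q\right)}{4 n}$)
$d = - \frac{11}{7}$ ($d = \frac{1}{7} \left(-11\right) = - \frac{11}{7} \approx -1.5714$)
$b{\left(u \right)} = \frac{1}{2}$ ($b{\left(u \right)} = \frac{1}{-6 + 8} = \frac{1}{2}$)
$q{\left(o \right)} = \frac{o^{2}}{2}$
$- q{\left(d \right)} = - \frac{\left(- \frac{11}{7}\right)^{2}}{2} = - \frac{121}{2 \cdot 49} = \left(-1\right) \frac{121}{98} = - \frac{121}{98}$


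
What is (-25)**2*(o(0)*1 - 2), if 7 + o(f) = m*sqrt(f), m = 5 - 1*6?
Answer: -5625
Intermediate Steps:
m = -1 (m = 5 - 6 = -1)
o(f) = -7 - sqrt(f)
(-25)**2*(o(0)*1 - 2) = (-25)**2*((-7 - sqrt(0))*1 - 2) = 625*((-7 - 1*0)*1 - 2) = 625*((-7 + 0)*1 - 2) = 625*(-7*1 - 2) = 625*(-7 - 2) = 625*(-9) = -5625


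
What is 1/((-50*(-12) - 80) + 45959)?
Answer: 1/46479 ≈ 2.1515e-5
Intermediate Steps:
1/((-50*(-12) - 80) + 45959) = 1/((600 - 80) + 45959) = 1/(520 + 45959) = 1/46479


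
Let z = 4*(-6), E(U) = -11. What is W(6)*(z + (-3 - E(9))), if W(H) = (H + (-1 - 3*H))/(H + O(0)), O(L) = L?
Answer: 104/3 ≈ 34.667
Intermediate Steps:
z = -24
W(H) = (-1 - 2*H)/H (W(H) = (H + (-1 - 3*H))/(H + 0) = (-1 - 2*H)/H)
W(6)*(z + (-3 - E(9))) = (-2 - 1/6)*(-24 + (-3 - 1*(-11))) = (-2 - 1*⅙)*(-24 + (-3 + 11)) = (-2 - ⅙)*(-24 + 8) = -13/6*(-16) = 104/3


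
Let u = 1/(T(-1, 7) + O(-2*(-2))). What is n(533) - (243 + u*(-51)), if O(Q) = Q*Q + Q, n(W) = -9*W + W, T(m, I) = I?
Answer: -40546/9 ≈ -4505.1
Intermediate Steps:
n(W) = -8*W
O(Q) = Q + Q² (O(Q) = Q² + Q = Q + Q²)
u = 1/27 (u = 1/(7 + (-2*(-2))*(1 - 2*(-2))) = 1/(7 + 4*(1 + 4)) = 1/(7 + 4*5) = 1/(7 + 20) = 1/27 ≈ 0.037037)
n(533) - (243 + u*(-51)) = -8*533 - (243 + (1/27)*(-51)) = -4264 - (243 - 17/9) = -4264 - 1*2170/9 = -4264 - 2170/9 = -40546/9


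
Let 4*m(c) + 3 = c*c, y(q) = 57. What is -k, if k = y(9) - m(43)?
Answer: 809/2 ≈ 404.50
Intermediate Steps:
m(c) = -¾ + c²/4 (m(c) = -¾ + (c*c)/4 = -¾ + c²/4)
k = -809/2 (k = 57 - (-¾ + (¼)*43²) = 57 - (-¾ + (¼)*1849) = 57 - (-¾ + 1849/4) = 57 - 1*923/2 = 57 - 923/2 = -809/2 ≈ -404.50)
-k = -1*(-809/2) = 809/2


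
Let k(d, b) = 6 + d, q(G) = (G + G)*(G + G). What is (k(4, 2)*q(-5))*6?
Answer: 6000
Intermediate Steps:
q(G) = 4*G² (q(G) = (2*G)*(2*G) = 4*G²)
(k(4, 2)*q(-5))*6 = ((6 + 4)*(4*(-5)²))*6 = (10*(4*25))*6 = (10*100)*6 = 1000*6 = 6000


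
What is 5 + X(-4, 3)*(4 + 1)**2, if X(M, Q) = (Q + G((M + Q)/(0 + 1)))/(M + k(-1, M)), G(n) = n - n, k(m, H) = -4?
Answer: -35/8 ≈ -4.3750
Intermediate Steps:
G(n) = 0
X(M, Q) = Q/(-4 + M) (X(M, Q) = (Q + 0)/(M - 4) = Q/(-4 + M))
5 + X(-4, 3)*(4 + 1)**2 = 5 + (3/(-4 - 4))*(4 + 1)**2 = 5 + (3/(-8))*5**2 = 5 + (3*(-1/8))*25 = 5 - 3/8*25 = 5 - 75/8 = -35/8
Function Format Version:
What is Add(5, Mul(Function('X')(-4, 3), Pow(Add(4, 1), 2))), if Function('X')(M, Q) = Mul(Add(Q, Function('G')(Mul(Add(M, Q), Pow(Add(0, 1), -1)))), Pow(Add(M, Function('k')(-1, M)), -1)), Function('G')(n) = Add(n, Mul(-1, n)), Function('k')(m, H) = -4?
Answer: Rational(-35, 8) ≈ -4.3750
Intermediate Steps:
Function('G')(n) = 0
Function('X')(M, Q) = Mul(Q, Pow(Add(-4, M), -1)) (Function('X')(M, Q) = Mul(Add(Q, 0), Pow(Add(M, -4), -1)) = Mul(Q, Pow(Add(-4, M), -1)))
Add(5, Mul(Function('X')(-4, 3), Pow(Add(4, 1), 2))) = Add(5, Mul(Mul(3, Pow(Add(-4, -4), -1)), Pow(Add(4, 1), 2))) = Add(5, Mul(Mul(3, Pow(-8, -1)), Pow(5, 2))) = Add(5, Mul(Mul(3, Rational(-1, 8)), 25)) = Add(5, Mul(Rational(-3, 8), 25)) = Add(5, Rational(-75, 8)) = Rational(-35, 8)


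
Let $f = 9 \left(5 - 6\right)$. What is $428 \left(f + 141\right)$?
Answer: $56496$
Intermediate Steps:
$f = -9$ ($f = 9 \left(-1\right) = -9$)
$428 \left(f + 141\right) = 428 \left(-9 + 141\right) = 428 \cdot 132 = 56496$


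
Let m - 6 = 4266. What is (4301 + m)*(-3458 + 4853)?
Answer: 11959335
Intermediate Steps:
m = 4272 (m = 6 + 4266 = 4272)
(4301 + m)*(-3458 + 4853) = (4301 + 4272)*(-3458 + 4853) = 8573*1395 = 11959335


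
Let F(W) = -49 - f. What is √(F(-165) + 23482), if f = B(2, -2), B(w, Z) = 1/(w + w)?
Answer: √93731/2 ≈ 153.08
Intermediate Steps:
B(w, Z) = 1/(2*w)
f = ¼ (f = (½)/2 = (½)*(½) = ¼ ≈ 0.25000)
F(W) = -197/4 (F(W) = -49 - 1*¼ = -49 - ¼ = -197/4)
√(F(-165) + 23482) = √(-197/4 + 23482) = √(93731/4) = √93731/2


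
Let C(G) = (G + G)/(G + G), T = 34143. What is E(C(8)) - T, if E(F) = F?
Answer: -34142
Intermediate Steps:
C(G) = 1 (C(G) = (2*G)/((2*G)) = (2*G)*(1/(2*G)) = 1)
E(C(8)) - T = 1 - 1*34143 = 1 - 34143 = -34142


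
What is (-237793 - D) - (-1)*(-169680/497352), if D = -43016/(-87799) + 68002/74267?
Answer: -73529040144428211/309212214107 ≈ -2.3779e+5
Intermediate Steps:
D = 482377730/343187807 (D = -43016*(-1/87799) + 68002*(1/74267) = 2264/4621 + 68002/74267 = 482377730/343187807 ≈ 1.4056)
(-237793 - D) - (-1)*(-169680/497352) = (-237793 - 1*482377730/343187807) - (-1)*(-169680/497352) = (-237793 - 482377730/343187807) - (-1)*(-169680*1/497352) = -81608140567681/343187807 - (-1)*(-7070)/20723 = -81608140567681/343187807 - 1*7070/20723 = -81608140567681/343187807 - 7070/20723 = -73529040144428211/309212214107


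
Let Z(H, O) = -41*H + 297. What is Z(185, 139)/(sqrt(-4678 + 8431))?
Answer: -7288*sqrt(417)/1251 ≈ -118.96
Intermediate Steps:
Z(H, O) = 297 - 41*H
Z(185, 139)/(sqrt(-4678 + 8431)) = (297 - 41*185)/(sqrt(-4678 + 8431)) = (297 - 7585)/(sqrt(3753)) = -7288*sqrt(417)/1251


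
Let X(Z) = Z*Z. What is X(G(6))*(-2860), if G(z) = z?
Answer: -102960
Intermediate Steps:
X(Z) = Z**2
X(G(6))*(-2860) = 6**2*(-2860) = 36*(-2860) = -102960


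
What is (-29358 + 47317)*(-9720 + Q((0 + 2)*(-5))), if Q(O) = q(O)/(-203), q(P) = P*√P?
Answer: -174561480 + 179590*I*√10/203 ≈ -1.7456e+8 + 2797.6*I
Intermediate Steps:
q(P) = P^(3/2)
Q(O) = -O^(3/2)/203 (Q(O) = O^(3/2)/(-203) = O^(3/2)*(-1/203) = -O^(3/2)/203)
(-29358 + 47317)*(-9720 + Q((0 + 2)*(-5))) = (-29358 + 47317)*(-9720 - (-5*I*√5*(0 + 2)^(3/2))/203) = 17959*(-9720 - (-10*I*√10)/203) = 17959*(-9720 - (-10)*I*√10/203) = 17959*(-9720 + 10*I*√10/203) = -174561480 + 179590*I*√10/203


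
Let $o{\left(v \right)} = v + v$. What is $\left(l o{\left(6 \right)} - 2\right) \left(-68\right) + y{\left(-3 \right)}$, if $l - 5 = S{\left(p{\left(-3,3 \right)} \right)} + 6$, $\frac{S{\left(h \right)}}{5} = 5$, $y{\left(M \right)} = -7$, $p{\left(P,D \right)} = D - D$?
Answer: $-29247$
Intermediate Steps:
$p{\left(P,D \right)} = 0$
$S{\left(h \right)} = 25$ ($S{\left(h \right)} = 5 \cdot 5 = 25$)
$o{\left(v \right)} = 2 v$
$l = 36$ ($l = 5 + \left(25 + 6\right) = 5 + 31 = 36$)
$\left(l o{\left(6 \right)} - 2\right) \left(-68\right) + y{\left(-3 \right)} = \left(36 \cdot 2 \cdot 6 - 2\right) \left(-68\right) - 7 = \left(36 \cdot 12 - 2\right) \left(-68\right) - 7 = \left(432 - 2\right) \left(-68\right) - 7 = 430 \left(-68\right) - 7 = -29240 - 7 = -29247$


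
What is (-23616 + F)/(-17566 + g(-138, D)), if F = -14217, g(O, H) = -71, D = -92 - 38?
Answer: 12611/5879 ≈ 2.1451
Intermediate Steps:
D = -130
(-23616 + F)/(-17566 + g(-138, D)) = (-23616 - 14217)/(-17566 - 71) = -37833/(-17637) = -37833*(-1/17637) = 12611/5879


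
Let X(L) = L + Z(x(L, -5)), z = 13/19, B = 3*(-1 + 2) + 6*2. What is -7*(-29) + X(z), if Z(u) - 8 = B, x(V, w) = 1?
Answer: 4307/19 ≈ 226.68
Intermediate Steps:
B = 15 (B = 3*1 + 12 = 3 + 12 = 15)
z = 13/19 (z = 13*(1/19) = 13/19 ≈ 0.68421)
Z(u) = 23 (Z(u) = 8 + 15 = 23)
X(L) = 23 + L (X(L) = L + 23 = 23 + L)
-7*(-29) + X(z) = -7*(-29) + (23 + 13/19) = 203 + 450/19 = 4307/19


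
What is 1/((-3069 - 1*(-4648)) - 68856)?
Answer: -1/67277 ≈ -1.4864e-5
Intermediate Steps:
1/((-3069 - 1*(-4648)) - 68856) = 1/((-3069 + 4648) - 68856) = 1/(1579 - 68856) = 1/(-67277) = -1/67277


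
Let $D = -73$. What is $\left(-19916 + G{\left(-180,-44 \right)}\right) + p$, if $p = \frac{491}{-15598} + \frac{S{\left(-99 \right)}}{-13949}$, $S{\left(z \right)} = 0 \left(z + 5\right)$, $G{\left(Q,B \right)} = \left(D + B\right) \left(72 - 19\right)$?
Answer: $- \frac{407373457}{15598} \approx -26117.0$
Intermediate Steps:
$G{\left(Q,B \right)} = -3869 + 53 B$ ($G{\left(Q,B \right)} = \left(-73 + B\right) \left(72 - 19\right) = \left(-73 + B\right) 53 = -3869 + 53 B$)
$S{\left(z \right)} = 0$ ($S{\left(z \right)} = 0 \left(5 + z\right) = 0$)
$p = - \frac{491}{15598}$ ($p = \frac{491}{-15598} + \frac{0}{-13949} = 491 \left(- \frac{1}{15598}\right) + 0 \left(- \frac{1}{13949}\right) = - \frac{491}{15598} + 0 = - \frac{491}{15598} \approx -0.031478$)
$\left(-19916 + G{\left(-180,-44 \right)}\right) + p = \left(-19916 + \left(-3869 + 53 \left(-44\right)\right)\right) - \frac{491}{15598} = \left(-19916 - 6201\right) - \frac{491}{15598} = -26117 - \frac{491}{15598} = - \frac{407373457}{15598}$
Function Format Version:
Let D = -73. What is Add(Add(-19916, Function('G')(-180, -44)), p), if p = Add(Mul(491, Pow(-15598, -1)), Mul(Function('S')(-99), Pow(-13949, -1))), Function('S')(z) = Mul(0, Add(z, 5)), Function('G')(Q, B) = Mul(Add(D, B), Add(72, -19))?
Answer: Rational(-407373457, 15598) ≈ -26117.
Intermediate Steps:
Function('G')(Q, B) = Add(-3869, Mul(53, B)) (Function('G')(Q, B) = Mul(Add(-73, B), Add(72, -19)) = Mul(Add(-73, B), 53) = Add(-3869, Mul(53, B)))
Function('S')(z) = 0 (Function('S')(z) = Mul(0, Add(5, z)) = 0)
p = Rational(-491, 15598) (p = Add(Mul(491, Pow(-15598, -1)), Mul(0, Pow(-13949, -1))) = Add(Mul(491, Rational(-1, 15598)), Mul(0, Rational(-1, 13949))) = Add(Rational(-491, 15598), 0) = Rational(-491, 15598) ≈ -0.031478)
Add(Add(-19916, Function('G')(-180, -44)), p) = Add(Add(-19916, Add(-3869, Mul(53, -44))), Rational(-491, 15598)) = Add(Add(-19916, Add(-3869, -2332)), Rational(-491, 15598)) = Add(Add(-19916, -6201), Rational(-491, 15598)) = Add(-26117, Rational(-491, 15598)) = Rational(-407373457, 15598)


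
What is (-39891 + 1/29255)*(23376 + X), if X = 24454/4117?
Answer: -112340520017648984/120442835 ≈ -9.3273e+8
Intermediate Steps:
X = 24454/4117 (X = 24454*(1/4117) = 24454/4117 ≈ 5.9398)
(-39891 + 1/29255)*(23376 + X) = (-39891 + 1/29255)*(23376 + 24454/4117) = (-39891 + 1/29255)*(96263446/4117) = -1167011204/29255*96263446/4117 = -112340520017648984/120442835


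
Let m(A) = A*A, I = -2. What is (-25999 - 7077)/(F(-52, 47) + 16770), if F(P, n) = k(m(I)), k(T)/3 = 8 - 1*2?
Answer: -8269/4197 ≈ -1.9702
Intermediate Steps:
m(A) = A²
k(T) = 18 (k(T) = 3*(8 - 1*2) = 3*(8 - 2) = 3*6 = 18)
F(P, n) = 18
(-25999 - 7077)/(F(-52, 47) + 16770) = (-25999 - 7077)/(18 + 16770) = -33076/16788 = -33076*1/16788 = -8269/4197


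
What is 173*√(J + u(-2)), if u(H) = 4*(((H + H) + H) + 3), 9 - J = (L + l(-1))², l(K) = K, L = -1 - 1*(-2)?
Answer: 173*I*√3 ≈ 299.64*I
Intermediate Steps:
L = 1 (L = -1 + 2 = 1)
J = 9 (J = 9 - (1 - 1)² = 9 - 1*0² = 9 - 1*0 = 9 + 0 = 9)
u(H) = 12 + 12*H (u(H) = 4*((2*H + H) + 3) = 4*(3*H + 3) = 4*(3 + 3*H) = 12 + 12*H)
173*√(J + u(-2)) = 173*√(9 + (12 + 12*(-2))) = 173*√(9 + (12 - 24)) = 173*√(9 - 12) = 173*√(-3) = 173*(I*√3) = 173*I*√3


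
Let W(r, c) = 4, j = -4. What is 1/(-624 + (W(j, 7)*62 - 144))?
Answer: -1/520 ≈ -0.0019231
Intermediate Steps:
1/(-624 + (W(j, 7)*62 - 144)) = 1/(-624 + (4*62 - 144)) = 1/(-624 + (248 - 144)) = 1/(-624 + 104) = 1/(-520) = -1/520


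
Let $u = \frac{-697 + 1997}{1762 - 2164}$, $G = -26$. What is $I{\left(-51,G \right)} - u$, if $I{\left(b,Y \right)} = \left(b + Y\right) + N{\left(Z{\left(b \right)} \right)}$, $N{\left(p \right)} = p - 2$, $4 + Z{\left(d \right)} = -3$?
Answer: $- \frac{16636}{201} \approx -82.766$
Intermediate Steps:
$Z{\left(d \right)} = -7$ ($Z{\left(d \right)} = -4 - 3 = -7$)
$N{\left(p \right)} = -2 + p$
$I{\left(b,Y \right)} = -9 + Y + b$ ($I{\left(b,Y \right)} = \left(b + Y\right) - 9 = \left(Y + b\right) - 9 = -9 + Y + b$)
$u = - \frac{650}{201}$ ($u = \frac{1300}{-402} = 1300 \left(- \frac{1}{402}\right) = - \frac{650}{201} \approx -3.2338$)
$I{\left(-51,G \right)} - u = \left(-9 - 26 - 51\right) - - \frac{650}{201} = -86 + \frac{650}{201} = - \frac{16636}{201}$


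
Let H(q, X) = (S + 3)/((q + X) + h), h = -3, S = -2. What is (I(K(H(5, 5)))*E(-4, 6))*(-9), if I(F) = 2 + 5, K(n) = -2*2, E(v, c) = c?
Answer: -378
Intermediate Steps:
H(q, X) = 1/(-3 + X + q) (H(q, X) = (-2 + 3)/((q + X) - 3) = 1/((X + q) - 3) = 1/(-3 + X + q))
K(n) = -4
I(F) = 7
(I(K(H(5, 5)))*E(-4, 6))*(-9) = (7*6)*(-9) = 42*(-9) = -378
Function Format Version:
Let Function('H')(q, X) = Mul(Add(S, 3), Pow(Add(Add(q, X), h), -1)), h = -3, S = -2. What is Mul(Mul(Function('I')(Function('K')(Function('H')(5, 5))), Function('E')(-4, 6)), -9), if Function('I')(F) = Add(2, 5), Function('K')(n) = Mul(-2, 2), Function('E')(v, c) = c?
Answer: -378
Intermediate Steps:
Function('H')(q, X) = Pow(Add(-3, X, q), -1) (Function('H')(q, X) = Mul(Add(-2, 3), Pow(Add(Add(q, X), -3), -1)) = Mul(1, Pow(Add(Add(X, q), -3), -1)) = Mul(1, Pow(Add(-3, X, q), -1)) = Pow(Add(-3, X, q), -1))
Function('K')(n) = -4
Function('I')(F) = 7
Mul(Mul(Function('I')(Function('K')(Function('H')(5, 5))), Function('E')(-4, 6)), -9) = Mul(Mul(7, 6), -9) = Mul(42, -9) = -378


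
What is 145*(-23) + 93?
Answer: -3242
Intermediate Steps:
145*(-23) + 93 = -3335 + 93 = -3242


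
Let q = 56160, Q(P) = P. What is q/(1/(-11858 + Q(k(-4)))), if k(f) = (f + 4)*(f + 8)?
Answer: -665945280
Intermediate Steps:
k(f) = (4 + f)*(8 + f)
q/(1/(-11858 + Q(k(-4)))) = 56160/(1/(-11858 + (32 + (-4)² + 12*(-4)))) = 56160/(1/(-11858 + (32 + 16 - 48))) = 56160/(1/(-11858 + 0)) = 56160/(1/(-11858)) = 56160/(-1/11858) = 56160*(-11858) = -665945280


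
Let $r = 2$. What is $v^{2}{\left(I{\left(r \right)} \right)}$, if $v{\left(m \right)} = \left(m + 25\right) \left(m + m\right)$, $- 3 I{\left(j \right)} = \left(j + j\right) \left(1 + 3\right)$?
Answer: $\frac{3564544}{81} \approx 44007.0$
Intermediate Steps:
$I{\left(j \right)} = - \frac{8 j}{3}$ ($I{\left(j \right)} = - \frac{\left(j + j\right) \left(1 + 3\right)}{3} = - \frac{2 j 4}{3} = - \frac{8 j}{3}$)
$v{\left(m \right)} = 2 m \left(25 + m\right)$ ($v{\left(m \right)} = \left(25 + m\right) 2 m = 2 m \left(25 + m\right)$)
$v^{2}{\left(I{\left(r \right)} \right)} = \left(2 \left(\left(- \frac{8}{3}\right) 2\right) \left(25 - \frac{16}{3}\right)\right)^{2} = \left(2 \left(- \frac{16}{3}\right) \left(25 - \frac{16}{3}\right)\right)^{2} = \left(2 \left(- \frac{16}{3}\right) \frac{59}{3}\right)^{2} = \left(- \frac{1888}{9}\right)^{2} = \frac{3564544}{81}$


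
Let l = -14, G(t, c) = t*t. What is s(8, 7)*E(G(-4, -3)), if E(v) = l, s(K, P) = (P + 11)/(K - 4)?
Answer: -63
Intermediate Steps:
G(t, c) = t²
s(K, P) = (11 + P)/(-4 + K)
E(v) = -14
s(8, 7)*E(G(-4, -3)) = ((11 + 7)/(-4 + 8))*(-14) = (18/4)*(-14) = ((¼)*18)*(-14) = (9/2)*(-14) = -63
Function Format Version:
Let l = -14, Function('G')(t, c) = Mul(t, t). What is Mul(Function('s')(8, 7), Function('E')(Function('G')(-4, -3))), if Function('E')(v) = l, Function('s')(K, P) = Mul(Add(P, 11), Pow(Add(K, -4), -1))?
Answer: -63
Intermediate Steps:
Function('G')(t, c) = Pow(t, 2)
Function('s')(K, P) = Mul(Pow(Add(-4, K), -1), Add(11, P)) (Function('s')(K, P) = Mul(Add(11, P), Pow(Add(-4, K), -1)) = Mul(Pow(Add(-4, K), -1), Add(11, P)))
Function('E')(v) = -14
Mul(Function('s')(8, 7), Function('E')(Function('G')(-4, -3))) = Mul(Mul(Pow(Add(-4, 8), -1), Add(11, 7)), -14) = Mul(Mul(Pow(4, -1), 18), -14) = Mul(Mul(Rational(1, 4), 18), -14) = Mul(Rational(9, 2), -14) = -63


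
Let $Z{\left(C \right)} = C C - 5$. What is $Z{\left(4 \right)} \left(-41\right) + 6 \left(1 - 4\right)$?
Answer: $-469$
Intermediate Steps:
$Z{\left(C \right)} = -5 + C^{2}$ ($Z{\left(C \right)} = C^{2} - 5 = -5 + C^{2}$)
$Z{\left(4 \right)} \left(-41\right) + 6 \left(1 - 4\right) = \left(-5 + 4^{2}\right) \left(-41\right) + 6 \left(1 - 4\right) = \left(-5 + 16\right) \left(-41\right) + 6 \left(-3\right) = 11 \left(-41\right) - 18 = -451 - 18 = -469$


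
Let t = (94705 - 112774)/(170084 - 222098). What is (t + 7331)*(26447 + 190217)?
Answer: 13770178127132/8669 ≈ 1.5884e+9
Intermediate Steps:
t = 6023/17338 (t = -18069/(-52014) = -18069*(-1/52014) = 6023/17338 ≈ 0.34739)
(t + 7331)*(26447 + 190217) = (6023/17338 + 7331)*(26447 + 190217) = (127110901/17338)*216664 = 13770178127132/8669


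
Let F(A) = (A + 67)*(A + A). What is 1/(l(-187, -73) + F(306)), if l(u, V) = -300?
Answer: 1/227976 ≈ 4.3864e-6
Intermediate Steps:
F(A) = 2*A*(67 + A) (F(A) = (67 + A)*(2*A) = 2*A*(67 + A))
1/(l(-187, -73) + F(306)) = 1/(-300 + 2*306*(67 + 306)) = 1/(-300 + 2*306*373) = 1/(-300 + 228276) = 1/227976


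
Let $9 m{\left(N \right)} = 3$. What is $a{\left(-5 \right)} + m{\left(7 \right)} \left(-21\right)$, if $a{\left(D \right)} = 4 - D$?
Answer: $2$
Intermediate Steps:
$m{\left(N \right)} = \frac{1}{3}$ ($m{\left(N \right)} = \frac{1}{9} \cdot 3 = \frac{1}{3}$)
$a{\left(-5 \right)} + m{\left(7 \right)} \left(-21\right) = \left(4 - -5\right) + \frac{1}{3} \left(-21\right) = \left(4 + 5\right) - 7 = 9 - 7 = 2$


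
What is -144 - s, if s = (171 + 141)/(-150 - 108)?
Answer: -6140/43 ≈ -142.79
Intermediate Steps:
s = -52/43 (s = 312/(-258) = 312*(-1/258) = -52/43 ≈ -1.2093)
-144 - s = -144 - 1*(-52/43) = -144 + 52/43 = -6140/43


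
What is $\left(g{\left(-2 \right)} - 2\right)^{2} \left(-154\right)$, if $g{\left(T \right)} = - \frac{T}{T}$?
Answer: $-1386$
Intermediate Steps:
$g{\left(T \right)} = -1$ ($g{\left(T \right)} = \left(-1\right) 1 = -1$)
$\left(g{\left(-2 \right)} - 2\right)^{2} \left(-154\right) = \left(-1 - 2\right)^{2} \left(-154\right) = \left(-3\right)^{2} \left(-154\right) = 9 \left(-154\right) = -1386$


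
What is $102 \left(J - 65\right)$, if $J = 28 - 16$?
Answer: $-5406$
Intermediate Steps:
$J = 12$ ($J = 28 - 16 = 12$)
$102 \left(J - 65\right) = 102 \left(12 - 65\right) = 102 \left(-53\right) = -5406$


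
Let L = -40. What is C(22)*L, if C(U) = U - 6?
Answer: -640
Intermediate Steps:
C(U) = -6 + U
C(22)*L = (-6 + 22)*(-40) = 16*(-40) = -640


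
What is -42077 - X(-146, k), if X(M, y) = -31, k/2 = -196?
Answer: -42046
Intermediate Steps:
k = -392 (k = 2*(-196) = -392)
-42077 - X(-146, k) = -42077 - 1*(-31) = -42077 + 31 = -42046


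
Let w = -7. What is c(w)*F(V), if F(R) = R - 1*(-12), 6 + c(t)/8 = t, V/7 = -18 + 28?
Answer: -8528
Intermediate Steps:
V = 70 (V = 7*(-18 + 28) = 7*10 = 70)
c(t) = -48 + 8*t
F(R) = 12 + R (F(R) = R + 12 = 12 + R)
c(w)*F(V) = (-48 + 8*(-7))*(12 + 70) = (-48 - 56)*82 = -104*82 = -8528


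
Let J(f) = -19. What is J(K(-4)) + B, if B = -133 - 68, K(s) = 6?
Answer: -220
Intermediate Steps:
B = -201
J(K(-4)) + B = -19 - 201 = -220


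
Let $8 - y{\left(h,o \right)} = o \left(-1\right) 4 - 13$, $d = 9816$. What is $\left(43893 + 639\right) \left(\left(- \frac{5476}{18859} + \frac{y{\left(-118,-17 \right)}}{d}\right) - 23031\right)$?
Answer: $- \frac{15822041728255683}{15426662} \approx -1.0256 \cdot 10^{9}$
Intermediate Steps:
$y{\left(h,o \right)} = 21 + 4 o$ ($y{\left(h,o \right)} = 8 - \left(o \left(-1\right) 4 - 13\right) = 8 - \left(- o 4 - 13\right) = 8 - \left(- 4 o - 13\right) = 8 - \left(-13 - 4 o\right) = 8 + \left(13 + 4 o\right) = 21 + 4 o$)
$\left(43893 + 639\right) \left(\left(- \frac{5476}{18859} + \frac{y{\left(-118,-17 \right)}}{d}\right) - 23031\right) = \left(43893 + 639\right) \left(\left(- \frac{5476}{18859} + \frac{21 + 4 \left(-17\right)}{9816}\right) - 23031\right) = 44532 \left(\left(\left(-5476\right) \frac{1}{18859} + \left(21 - 68\right) \frac{1}{9816}\right) - 23031\right) = 44532 \left(\left(- \frac{5476}{18859} - \frac{47}{9816}\right) - 23031\right) = 44532 \left(- \frac{54638789}{185119944} - 23031\right) = 44532 \left(- \frac{4263552069053}{185119944}\right) = - \frac{15822041728255683}{15426662}$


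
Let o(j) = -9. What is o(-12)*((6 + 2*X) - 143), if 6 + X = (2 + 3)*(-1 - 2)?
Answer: 1611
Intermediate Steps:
X = -21 (X = -6 + (2 + 3)*(-1 - 2) = -6 + 5*(-3) = -6 - 15 = -21)
o(-12)*((6 + 2*X) - 143) = -9*((6 + 2*(-21)) - 143) = -9*((6 - 42) - 143) = -9*(-36 - 143) = -9*(-179) = 1611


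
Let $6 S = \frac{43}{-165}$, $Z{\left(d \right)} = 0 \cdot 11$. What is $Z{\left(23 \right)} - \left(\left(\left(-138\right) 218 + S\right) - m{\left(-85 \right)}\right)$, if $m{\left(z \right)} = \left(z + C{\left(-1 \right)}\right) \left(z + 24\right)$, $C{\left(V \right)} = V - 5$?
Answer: $\frac{35278693}{990} \approx 35635.0$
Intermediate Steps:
$C{\left(V \right)} = -5 + V$
$Z{\left(d \right)} = 0$
$S = - \frac{43}{990}$ ($S = \frac{43 \frac{1}{-165}}{6} = \frac{43 \left(- \frac{1}{165}\right)}{6} = \frac{1}{6} \left(- \frac{43}{165}\right) = - \frac{43}{990} \approx -0.043434$)
$m{\left(z \right)} = \left(-6 + z\right) \left(24 + z\right)$ ($m{\left(z \right)} = \left(z - 6\right) \left(z + 24\right) = \left(z - 6\right) \left(24 + z\right) = \left(-6 + z\right) \left(24 + z\right)$)
$Z{\left(23 \right)} - \left(\left(\left(-138\right) 218 + S\right) - m{\left(-85 \right)}\right) = 0 - \left(\left(\left(-138\right) 218 - \frac{43}{990}\right) - \left(-144 + \left(-85\right)^{2} + 18 \left(-85\right)\right)\right) = 0 - \left(\left(-30084 - \frac{43}{990}\right) - \left(-144 + 7225 - 1530\right)\right) = 0 - \left(- \frac{29783203}{990} - 5551\right) = 0 - - \frac{35278693}{990} = 0 + \frac{35278693}{990} = \frac{35278693}{990}$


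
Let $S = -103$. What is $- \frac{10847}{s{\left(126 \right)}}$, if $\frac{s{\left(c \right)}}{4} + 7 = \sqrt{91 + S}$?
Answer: $\frac{75929}{244} + \frac{10847 i \sqrt{3}}{122} \approx 311.18 + 154.0 i$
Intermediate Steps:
$s{\left(c \right)} = -28 + 8 i \sqrt{3}$ ($s{\left(c \right)} = -28 + 4 \sqrt{91 - 103} = -28 + 4 \sqrt{-12} = -28 + 4 \cdot 2 i \sqrt{3} = -28 + 8 i \sqrt{3}$)
$- \frac{10847}{s{\left(126 \right)}} = - \frac{10847}{-28 + 8 i \sqrt{3}}$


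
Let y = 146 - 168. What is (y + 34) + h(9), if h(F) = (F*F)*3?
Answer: 255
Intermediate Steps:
h(F) = 3*F**2 (h(F) = F**2*3 = 3*F**2)
y = -22
(y + 34) + h(9) = (-22 + 34) + 3*9**2 = 12 + 3*81 = 12 + 243 = 255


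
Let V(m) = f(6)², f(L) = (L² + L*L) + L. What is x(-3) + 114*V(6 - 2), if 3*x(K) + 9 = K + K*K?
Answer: 693575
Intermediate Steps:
f(L) = L + 2*L² (f(L) = (L² + L²) + L = 2*L² + L = L + 2*L²)
V(m) = 6084 (V(m) = (6*(1 + 2*6))² = (6*(1 + 12))² = (6*13)² = 78² = 6084)
x(K) = -3 + K/3 + K²/3 (x(K) = -3 + (K + K*K)/3 = -3 + (K + K²)/3 = -3 + (K/3 + K²/3) = -3 + K/3 + K²/3)
x(-3) + 114*V(6 - 2) = (-3 + (⅓)*(-3) + (⅓)*(-3)²) + 114*6084 = (-3 - 1 + (⅓)*9) + 693576 = (-3 - 1 + 3) + 693576 = -1 + 693576 = 693575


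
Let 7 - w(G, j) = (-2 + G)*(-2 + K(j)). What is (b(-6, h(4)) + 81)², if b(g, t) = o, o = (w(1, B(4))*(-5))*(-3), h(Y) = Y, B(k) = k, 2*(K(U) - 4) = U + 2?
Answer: 68121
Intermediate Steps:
K(U) = 5 + U/2 (K(U) = 4 + (U + 2)/2 = 4 + (2 + U)/2 = 4 + (1 + U/2) = 5 + U/2)
w(G, j) = 7 - (-2 + G)*(3 + j/2) (w(G, j) = 7 - (-2 + G)*(-2 + (5 + j/2)) = 7 - (-2 + G)*(3 + j/2))
o = 180 (o = ((13 + 4 - 3*1 - ½*1*4)*(-5))*(-3) = ((13 + 4 - 3 - 2)*(-5))*(-3) = (12*(-5))*(-3) = -60*(-3) = 180)
b(g, t) = 180
(b(-6, h(4)) + 81)² = (180 + 81)² = 261² = 68121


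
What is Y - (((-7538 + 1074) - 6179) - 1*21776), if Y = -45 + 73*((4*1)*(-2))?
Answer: 33790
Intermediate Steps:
Y = -629 (Y = -45 + 73*(4*(-2)) = -45 + 73*(-8) = -45 - 584 = -629)
Y - (((-7538 + 1074) - 6179) - 1*21776) = -629 - (((-7538 + 1074) - 6179) - 1*21776) = -629 - ((-6464 - 6179) - 21776) = -629 - (-12643 - 21776) = -629 - 1*(-34419) = -629 + 34419 = 33790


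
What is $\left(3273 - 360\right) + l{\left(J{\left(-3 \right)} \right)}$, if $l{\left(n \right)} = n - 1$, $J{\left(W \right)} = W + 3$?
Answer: $2912$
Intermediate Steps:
$J{\left(W \right)} = 3 + W$
$l{\left(n \right)} = -1 + n$
$\left(3273 - 360\right) + l{\left(J{\left(-3 \right)} \right)} = \left(3273 - 360\right) + \left(-1 + \left(3 - 3\right)\right) = 2913 + \left(-1 + 0\right) = 2913 - 1 = 2912$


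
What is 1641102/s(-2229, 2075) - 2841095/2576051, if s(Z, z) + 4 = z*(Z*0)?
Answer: -2113786906291/5152102 ≈ -4.1028e+5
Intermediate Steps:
s(Z, z) = -4 (s(Z, z) = -4 + z*(Z*0) = -4 + z*0 = -4 + 0 = -4)
1641102/s(-2229, 2075) - 2841095/2576051 = 1641102/(-4) - 2841095/2576051 = 1641102*(-¼) - 2841095*1/2576051 = -820551/2 - 2841095/2576051 = -2113786906291/5152102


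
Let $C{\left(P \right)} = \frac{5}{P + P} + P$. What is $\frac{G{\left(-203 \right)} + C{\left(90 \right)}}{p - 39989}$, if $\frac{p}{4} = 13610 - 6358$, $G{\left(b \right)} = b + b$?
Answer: $\frac{11375}{395316} \approx 0.028774$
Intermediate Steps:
$G{\left(b \right)} = 2 b$
$C{\left(P \right)} = P + \frac{5}{2 P}$ ($C{\left(P \right)} = \frac{5}{2 P} + P = P + \frac{5}{2 P}$)
$p = 29008$ ($p = 4 \left(13610 - 6358\right) = 4 \cdot 7252 = 29008$)
$\frac{G{\left(-203 \right)} + C{\left(90 \right)}}{p - 39989} = \frac{2 \left(-203\right) + \left(90 + \frac{5}{2 \cdot 90}\right)}{29008 - 39989} = \frac{-406 + \left(90 + \frac{5}{2} \cdot \frac{1}{90}\right)}{-10981} = \left(-406 + \left(90 + \frac{1}{36}\right)\right) \left(- \frac{1}{10981}\right) = \left(-406 + \frac{3241}{36}\right) \left(- \frac{1}{10981}\right) = \left(- \frac{11375}{36}\right) \left(- \frac{1}{10981}\right) = \frac{11375}{395316}$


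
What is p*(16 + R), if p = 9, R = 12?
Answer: 252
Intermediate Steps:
p*(16 + R) = 9*(16 + 12) = 9*28 = 252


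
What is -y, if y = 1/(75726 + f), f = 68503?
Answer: -1/144229 ≈ -6.9334e-6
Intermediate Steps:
y = 1/144229 (y = 1/(75726 + 68503) = 1/144229 ≈ 6.9334e-6)
-y = -1*1/144229 = -1/144229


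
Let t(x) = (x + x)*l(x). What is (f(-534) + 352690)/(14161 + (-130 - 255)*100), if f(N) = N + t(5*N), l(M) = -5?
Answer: -378856/24339 ≈ -15.566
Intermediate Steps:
t(x) = -10*x (t(x) = (x + x)*(-5) = (2*x)*(-5) = -10*x)
f(N) = -49*N (f(N) = N - 50*N = -49*N)
(f(-534) + 352690)/(14161 + (-130 - 255)*100) = (-49*(-534) + 352690)/(14161 + (-130 - 255)*100) = (26166 + 352690)/(14161 - 385*100) = 378856/(14161 - 38500) = 378856/(-24339) = 378856*(-1/24339) = -378856/24339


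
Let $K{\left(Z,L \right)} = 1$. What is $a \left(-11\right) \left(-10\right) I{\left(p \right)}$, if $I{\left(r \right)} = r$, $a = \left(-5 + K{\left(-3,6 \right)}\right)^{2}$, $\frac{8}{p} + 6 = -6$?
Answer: $- \frac{3520}{3} \approx -1173.3$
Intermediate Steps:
$p = - \frac{2}{3}$ ($p = \frac{8}{-6 - 6} = \frac{8}{-12} = 8 \left(- \frac{1}{12}\right) = - \frac{2}{3} \approx -0.66667$)
$a = 16$ ($a = \left(-5 + 1\right)^{2} = \left(-4\right)^{2} = 16$)
$a \left(-11\right) \left(-10\right) I{\left(p \right)} = 16 \left(-11\right) \left(-10\right) \left(- \frac{2}{3}\right) = \left(-176\right) \left(-10\right) \left(- \frac{2}{3}\right) = 1760 \left(- \frac{2}{3}\right) = - \frac{3520}{3}$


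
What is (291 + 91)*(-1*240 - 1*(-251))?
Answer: 4202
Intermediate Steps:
(291 + 91)*(-1*240 - 1*(-251)) = 382*(-240 + 251) = 382*11 = 4202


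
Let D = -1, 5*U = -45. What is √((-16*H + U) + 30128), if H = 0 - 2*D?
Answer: 3*√3343 ≈ 173.46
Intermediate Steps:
U = -9 (U = (⅕)*(-45) = -9)
H = 2 (H = 0 - 2*(-1) = 0 + 2 = 2)
√((-16*H + U) + 30128) = √((-16*2 - 9) + 30128) = √((-32 - 9) + 30128) = √(-41 + 30128) = √30087 = 3*√3343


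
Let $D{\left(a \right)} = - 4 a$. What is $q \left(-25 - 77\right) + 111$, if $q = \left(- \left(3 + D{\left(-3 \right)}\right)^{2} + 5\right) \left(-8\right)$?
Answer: $-179409$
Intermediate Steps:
$q = 1760$ ($q = \left(- \left(3 - -12\right)^{2} + 5\right) \left(-8\right) = \left(- \left(3 + 12\right)^{2} + 5\right) \left(-8\right) = \left(- 15^{2} + 5\right) \left(-8\right) = \left(\left(-1\right) 225 + 5\right) \left(-8\right) = \left(-225 + 5\right) \left(-8\right) = \left(-220\right) \left(-8\right) = 1760$)
$q \left(-25 - 77\right) + 111 = 1760 \left(-25 - 77\right) + 111 = 1760 \left(-102\right) + 111 = -179520 + 111 = -179409$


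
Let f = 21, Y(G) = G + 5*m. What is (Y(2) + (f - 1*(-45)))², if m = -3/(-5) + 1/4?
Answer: 83521/16 ≈ 5220.1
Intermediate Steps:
m = 17/20 (m = -3*(-⅕) + 1*(¼) = ⅗ + ¼ = 17/20 ≈ 0.85000)
Y(G) = 17/4 + G (Y(G) = G + 5*(17/20) = G + 17/4 = 17/4 + G)
(Y(2) + (f - 1*(-45)))² = ((17/4 + 2) + (21 - 1*(-45)))² = (25/4 + (21 + 45))² = (25/4 + 66)² = (289/4)² = 83521/16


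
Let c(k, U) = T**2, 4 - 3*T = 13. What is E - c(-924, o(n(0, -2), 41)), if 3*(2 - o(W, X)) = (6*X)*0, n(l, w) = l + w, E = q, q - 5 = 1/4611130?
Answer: -18444519/4611130 ≈ -4.0000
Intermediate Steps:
T = -3 (T = 4/3 - 1/3*13 = 4/3 - 13/3 = -3)
q = 23055651/4611130 (q = 5 + 1/4611130 = 23055651/4611130 ≈ 5.0000)
E = 23055651/4611130 ≈ 5.0000
o(W, X) = 2 (o(W, X) = 2 - 6*X*0/3 = 2 - 1/3*0 = 2 + 0 = 2)
c(k, U) = 9 (c(k, U) = (-3)**2 = 9)
E - c(-924, o(n(0, -2), 41)) = 23055651/4611130 - 1*9 = 23055651/4611130 - 9 = -18444519/4611130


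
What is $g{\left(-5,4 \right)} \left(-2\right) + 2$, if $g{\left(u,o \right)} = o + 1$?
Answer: $-8$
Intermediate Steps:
$g{\left(u,o \right)} = 1 + o$
$g{\left(-5,4 \right)} \left(-2\right) + 2 = \left(1 + 4\right) \left(-2\right) + 2 = 5 \left(-2\right) + 2 = -10 + 2 = -8$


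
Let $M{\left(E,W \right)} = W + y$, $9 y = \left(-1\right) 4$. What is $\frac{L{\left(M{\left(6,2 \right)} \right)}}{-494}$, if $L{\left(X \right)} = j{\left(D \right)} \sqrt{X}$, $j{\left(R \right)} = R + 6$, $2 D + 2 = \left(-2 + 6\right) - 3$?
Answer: $- \frac{11 \sqrt{14}}{2964} \approx -0.013886$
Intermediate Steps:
$y = - \frac{4}{9}$ ($y = \frac{\left(-1\right) 4}{9} = \frac{1}{9} \left(-4\right) = - \frac{4}{9} \approx -0.44444$)
$M{\left(E,W \right)} = - \frac{4}{9} + W$ ($M{\left(E,W \right)} = W - \frac{4}{9} = - \frac{4}{9} + W$)
$D = - \frac{1}{2}$ ($D = -1 + \frac{\left(-2 + 6\right) - 3}{2} = -1 + \frac{4 - 3}{2} = -1 + \frac{1}{2} \cdot 1 = -1 + \frac{1}{2} = - \frac{1}{2} \approx -0.5$)
$j{\left(R \right)} = 6 + R$
$L{\left(X \right)} = \frac{11 \sqrt{X}}{2}$ ($L{\left(X \right)} = \left(6 - \frac{1}{2}\right) \sqrt{X} = \frac{11 \sqrt{X}}{2}$)
$\frac{L{\left(M{\left(6,2 \right)} \right)}}{-494} = \frac{\frac{11}{2} \sqrt{- \frac{4}{9} + 2}}{-494} = \frac{11 \sqrt{\frac{14}{9}}}{2} \left(- \frac{1}{494}\right) = \frac{11 \frac{\sqrt{14}}{3}}{2} \left(- \frac{1}{494}\right) = \frac{11 \sqrt{14}}{6} \left(- \frac{1}{494}\right) = - \frac{11 \sqrt{14}}{2964}$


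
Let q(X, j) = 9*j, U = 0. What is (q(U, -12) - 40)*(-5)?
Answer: 740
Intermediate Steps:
(q(U, -12) - 40)*(-5) = (9*(-12) - 40)*(-5) = (-108 - 40)*(-5) = -148*(-5) = 740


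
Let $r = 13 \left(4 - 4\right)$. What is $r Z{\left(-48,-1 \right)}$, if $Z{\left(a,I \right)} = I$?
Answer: $0$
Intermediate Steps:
$r = 0$ ($r = 13 \left(4 - 4\right) = 13 \cdot 0 = 0$)
$r Z{\left(-48,-1 \right)} = 0 \left(-1\right) = 0$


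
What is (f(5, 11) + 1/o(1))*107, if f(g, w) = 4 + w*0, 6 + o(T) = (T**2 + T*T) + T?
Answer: 1177/3 ≈ 392.33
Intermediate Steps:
o(T) = -6 + T + 2*T**2 (o(T) = -6 + ((T**2 + T*T) + T) = -6 + ((T**2 + T**2) + T) = -6 + (2*T**2 + T) = -6 + (T + 2*T**2) = -6 + T + 2*T**2)
f(g, w) = 4 (f(g, w) = 4 + 0 = 4)
(f(5, 11) + 1/o(1))*107 = (4 + 1/(-6 + 1 + 2*1**2))*107 = (4 + 1/(-6 + 1 + 2*1))*107 = (4 + 1/(-6 + 1 + 2))*107 = (4 + 1/(-3))*107 = (4 - 1/3)*107 = (11/3)*107 = 1177/3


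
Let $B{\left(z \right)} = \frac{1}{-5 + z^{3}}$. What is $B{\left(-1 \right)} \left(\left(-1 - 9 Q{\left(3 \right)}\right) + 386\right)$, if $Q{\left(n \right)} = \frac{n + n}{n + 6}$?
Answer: $- \frac{379}{6} \approx -63.167$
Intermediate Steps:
$Q{\left(n \right)} = \frac{2 n}{6 + n}$
$B{\left(-1 \right)} \left(\left(-1 - 9 Q{\left(3 \right)}\right) + 386\right) = \frac{\left(-1 - 9 \cdot 2 \cdot 3 \frac{1}{6 + 3}\right) + 386}{-5 + \left(-1\right)^{3}} = \frac{\left(-1 - 9 \cdot 2 \cdot 3 \cdot \frac{1}{9}\right) + 386}{-5 - 1} = \frac{\left(-1 - 9 \cdot 2 \cdot 3 \cdot \frac{1}{9}\right) + 386}{-6} = - \frac{\left(-1 - 6\right) + 386}{6} = - \frac{-7 + 386}{6} = \left(- \frac{1}{6}\right) 379 = - \frac{379}{6}$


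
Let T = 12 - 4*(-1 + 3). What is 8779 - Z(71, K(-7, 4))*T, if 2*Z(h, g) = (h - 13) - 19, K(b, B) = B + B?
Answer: 8701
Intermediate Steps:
K(b, B) = 2*B
T = 4 (T = 12 - 4*2 = 12 - 1*8 = 12 - 8 = 4)
Z(h, g) = -16 + h/2 (Z(h, g) = ((h - 13) - 19)/2 = ((-13 + h) - 19)/2 = (-32 + h)/2 = -16 + h/2)
8779 - Z(71, K(-7, 4))*T = 8779 - (-16 + (½)*71)*4 = 8779 - (-16 + 71/2)*4 = 8779 - 39*4/2 = 8779 - 1*78 = 8779 - 78 = 8701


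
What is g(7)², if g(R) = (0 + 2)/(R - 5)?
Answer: 1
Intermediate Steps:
g(R) = 2/(-5 + R)
g(7)² = (2/(-5 + 7))² = (2/2)² = (2*(½))² = 1² = 1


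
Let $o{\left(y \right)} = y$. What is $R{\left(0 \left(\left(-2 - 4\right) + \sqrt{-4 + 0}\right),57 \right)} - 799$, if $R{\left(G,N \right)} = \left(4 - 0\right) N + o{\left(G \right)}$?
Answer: $-571$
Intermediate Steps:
$R{\left(G,N \right)} = G + 4 N$ ($R{\left(G,N \right)} = \left(4 - 0\right) N + G = \left(4 + 0\right) N + G = 4 N + G = G + 4 N$)
$R{\left(0 \left(\left(-2 - 4\right) + \sqrt{-4 + 0}\right),57 \right)} - 799 = \left(0 \left(\left(-2 - 4\right) + \sqrt{-4 + 0}\right) + 4 \cdot 57\right) - 799 = \left(0 \left(-6 + \sqrt{-4}\right) + 228\right) - 799 = \left(0 \left(-6 + 2 i\right) + 228\right) - 799 = \left(0 + 228\right) - 799 = 228 - 799 = -571$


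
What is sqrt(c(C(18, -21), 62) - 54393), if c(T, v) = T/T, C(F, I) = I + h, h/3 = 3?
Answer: 2*I*sqrt(13598) ≈ 233.22*I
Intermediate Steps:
h = 9 (h = 3*3 = 9)
C(F, I) = 9 + I (C(F, I) = I + 9 = 9 + I)
c(T, v) = 1
sqrt(c(C(18, -21), 62) - 54393) = sqrt(1 - 54393) = sqrt(-54392) = 2*I*sqrt(13598)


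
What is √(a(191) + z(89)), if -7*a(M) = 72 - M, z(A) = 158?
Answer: 5*√7 ≈ 13.229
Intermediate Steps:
a(M) = -72/7 + M/7 (a(M) = -(72 - M)/7 = -72/7 + M/7)
√(a(191) + z(89)) = √((-72/7 + (⅐)*191) + 158) = √((-72/7 + 191/7) + 158) = √(17 + 158) = √175 = 5*√7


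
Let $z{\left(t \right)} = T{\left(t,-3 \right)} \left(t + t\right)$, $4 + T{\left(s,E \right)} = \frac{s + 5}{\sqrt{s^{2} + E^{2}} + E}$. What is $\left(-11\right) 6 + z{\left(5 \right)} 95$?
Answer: $-2726 + 380 \sqrt{34} \approx -510.24$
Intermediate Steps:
$T{\left(s,E \right)} = -4 + \frac{5 + s}{E + \sqrt{E^{2} + s^{2}}}$ ($T{\left(s,E \right)} = -4 + \frac{s + 5}{\sqrt{s^{2} + E^{2}} + E} = -4 + \frac{5 + s}{\sqrt{E^{2} + s^{2}} + E} = -4 + \frac{5 + s}{E + \sqrt{E^{2} + s^{2}}}$)
$z{\left(t \right)} = \frac{2 t \left(17 + t - 4 \sqrt{9 + t^{2}}\right)}{-3 + \sqrt{9 + t^{2}}}$ ($z{\left(t \right)} = \frac{5 + t - -12 - 4 \sqrt{\left(-3\right)^{2} + t^{2}}}{-3 + \sqrt{\left(-3\right)^{2} + t^{2}}} \left(t + t\right) = \frac{5 + t + 12 - 4 \sqrt{9 + t^{2}}}{-3 + \sqrt{9 + t^{2}}} \cdot 2 t = \frac{17 + t - 4 \sqrt{9 + t^{2}}}{-3 + \sqrt{9 + t^{2}}} \cdot 2 t = \frac{2 t \left(17 + t - 4 \sqrt{9 + t^{2}}\right)}{-3 + \sqrt{9 + t^{2}}}$)
$\left(-11\right) 6 + z{\left(5 \right)} 95 = \left(-11\right) 6 + 2 \cdot 5 \frac{1}{-3 + \sqrt{9 + 5^{2}}} \left(17 + 5 - 4 \sqrt{9 + 5^{2}}\right) 95 = -66 + 2 \cdot 5 \frac{1}{-3 + \sqrt{9 + 25}} \left(17 + 5 - 4 \sqrt{9 + 25}\right) 95 = -66 + 2 \cdot 5 \frac{1}{-3 + \sqrt{34}} \left(17 + 5 - 4 \sqrt{34}\right) 95 = -66 + 2 \cdot 5 \frac{1}{-3 + \sqrt{34}} \left(22 - 4 \sqrt{34}\right) 95 = -66 + \frac{10 \left(22 - 4 \sqrt{34}\right)}{-3 + \sqrt{34}} \cdot 95 = -66 + \frac{950 \left(22 - 4 \sqrt{34}\right)}{-3 + \sqrt{34}}$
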